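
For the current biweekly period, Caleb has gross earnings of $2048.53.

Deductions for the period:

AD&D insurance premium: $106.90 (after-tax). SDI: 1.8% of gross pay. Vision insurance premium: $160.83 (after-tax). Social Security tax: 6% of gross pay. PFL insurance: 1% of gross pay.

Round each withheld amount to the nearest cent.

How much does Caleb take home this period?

$1600.53

PFL insurance: $2048.53 × 0.01 = $20.49
Social Security tax: $2048.53 × 0.06 = $122.91
SDI: $2048.53 × 0.018 = $36.87
Vision insurance premium: $160.83
AD&D insurance premium: $106.90
Total deductions = $20.49 + $122.91 + $36.87 + $160.83 + $106.90 = $448.00
Net pay = $2048.53 − $448.00 = $1600.53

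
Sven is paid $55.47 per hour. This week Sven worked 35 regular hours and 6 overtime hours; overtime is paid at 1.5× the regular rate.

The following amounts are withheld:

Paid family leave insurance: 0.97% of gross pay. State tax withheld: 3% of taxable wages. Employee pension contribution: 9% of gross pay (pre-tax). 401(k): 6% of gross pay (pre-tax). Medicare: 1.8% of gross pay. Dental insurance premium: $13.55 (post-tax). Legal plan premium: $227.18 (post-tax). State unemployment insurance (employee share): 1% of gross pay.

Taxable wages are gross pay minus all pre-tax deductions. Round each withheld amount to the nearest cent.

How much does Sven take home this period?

Regular pay: 35 × $55.47 = $1,941.45
Overtime pay: 6 × $55.47 × 1.5 = $499.23
Gross pay = $1,941.45 + $499.23 = $2,440.68
Employee pension contribution: $2,440.68 × 0.09 = $219.66
401(k): $2,440.68 × 0.06 = $146.44
Pre-tax total = $219.66 + $146.44 = $366.10
Taxable wages = $2,440.68 − $366.10 = $2,074.58
State tax withheld: $2,074.58 × 0.03 = $62.24
State unemployment insurance (employee share): $2,440.68 × 0.01 = $24.41
Medicare: $2,440.68 × 0.018 = $43.93
Paid family leave insurance: $2,440.68 × 0.0097 = $23.67
Dental insurance premium: $13.55
Legal plan premium: $227.18
Total deductions = $219.66 + $146.44 + $62.24 + $24.41 + $43.93 + $23.67 + $13.55 + $227.18 = $761.08
Net pay = $2,440.68 − $761.08 = $1,679.60

$1,679.60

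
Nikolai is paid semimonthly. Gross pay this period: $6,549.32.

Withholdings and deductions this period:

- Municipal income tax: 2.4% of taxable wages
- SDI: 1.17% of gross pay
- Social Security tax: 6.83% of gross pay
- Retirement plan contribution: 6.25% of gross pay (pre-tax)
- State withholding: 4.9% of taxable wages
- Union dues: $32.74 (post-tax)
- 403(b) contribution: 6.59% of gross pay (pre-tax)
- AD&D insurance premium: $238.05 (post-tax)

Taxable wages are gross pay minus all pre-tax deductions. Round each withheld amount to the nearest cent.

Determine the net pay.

$4,496.94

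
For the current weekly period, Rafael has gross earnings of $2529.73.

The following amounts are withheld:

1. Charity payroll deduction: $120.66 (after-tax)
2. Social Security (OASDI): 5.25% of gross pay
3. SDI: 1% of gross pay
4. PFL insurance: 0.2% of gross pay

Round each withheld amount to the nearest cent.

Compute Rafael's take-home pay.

$2245.90

SDI: $2529.73 × 0.01 = $25.30
PFL insurance: $2529.73 × 0.002 = $5.06
Social Security (OASDI): $2529.73 × 0.0525 = $132.81
Charity payroll deduction: $120.66
Total deductions = $25.30 + $5.06 + $132.81 + $120.66 = $283.83
Net pay = $2529.73 − $283.83 = $2245.90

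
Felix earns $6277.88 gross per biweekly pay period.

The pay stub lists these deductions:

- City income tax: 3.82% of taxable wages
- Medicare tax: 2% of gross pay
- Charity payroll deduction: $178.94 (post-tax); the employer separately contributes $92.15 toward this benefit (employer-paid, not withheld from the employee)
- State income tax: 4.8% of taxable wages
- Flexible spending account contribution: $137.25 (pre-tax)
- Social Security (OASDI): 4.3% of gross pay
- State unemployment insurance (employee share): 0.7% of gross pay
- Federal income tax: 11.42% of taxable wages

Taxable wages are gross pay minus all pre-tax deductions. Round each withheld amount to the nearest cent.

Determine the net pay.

$4291.65

Flexible spending account contribution: $137.25
Taxable wages = $6277.88 − $137.25 = $6140.63
Federal income tax: $6140.63 × 0.1142 = $701.26
State income tax: $6140.63 × 0.048 = $294.75
City income tax: $6140.63 × 0.0382 = $234.57
State unemployment insurance (employee share): $6277.88 × 0.007 = $43.95
Medicare tax: $6277.88 × 0.02 = $125.56
Social Security (OASDI): $6277.88 × 0.043 = $269.95
Charity payroll deduction: $178.94
(Employer's $92.15 toward charity payroll deduction is not withheld from the employee.)
Total deductions = $137.25 + $701.26 + $294.75 + $234.57 + $43.95 + $125.56 + $269.95 + $178.94 = $1986.23
Net pay = $6277.88 − $1986.23 = $4291.65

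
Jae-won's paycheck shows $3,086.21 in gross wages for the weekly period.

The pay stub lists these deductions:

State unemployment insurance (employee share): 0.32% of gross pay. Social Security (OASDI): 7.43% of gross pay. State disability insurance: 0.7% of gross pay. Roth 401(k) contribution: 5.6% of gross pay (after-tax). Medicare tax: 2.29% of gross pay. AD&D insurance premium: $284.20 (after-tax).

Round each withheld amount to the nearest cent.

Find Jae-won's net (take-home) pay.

State disability insurance: $3,086.21 × 0.007 = $21.60
Medicare tax: $3,086.21 × 0.0229 = $70.67
State unemployment insurance (employee share): $3,086.21 × 0.0032 = $9.88
Social Security (OASDI): $3,086.21 × 0.0743 = $229.31
AD&D insurance premium: $284.20
Roth 401(k) contribution: $3,086.21 × 0.056 = $172.83
Total deductions = $21.60 + $70.67 + $9.88 + $229.31 + $284.20 + $172.83 = $788.49
Net pay = $3,086.21 − $788.49 = $2,297.72

$2,297.72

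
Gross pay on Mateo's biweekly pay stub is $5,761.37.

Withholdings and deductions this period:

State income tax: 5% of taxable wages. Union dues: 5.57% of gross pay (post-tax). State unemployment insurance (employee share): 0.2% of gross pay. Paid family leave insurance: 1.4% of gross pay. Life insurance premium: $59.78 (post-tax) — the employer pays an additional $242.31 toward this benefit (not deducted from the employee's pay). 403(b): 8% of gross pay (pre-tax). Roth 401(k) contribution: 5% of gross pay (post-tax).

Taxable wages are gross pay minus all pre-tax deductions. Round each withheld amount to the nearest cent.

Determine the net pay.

403(b): $5,761.37 × 0.08 = $460.91
Taxable wages = $5,761.37 − $460.91 = $5,300.46
State income tax: $5,300.46 × 0.05 = $265.02
Paid family leave insurance: $5,761.37 × 0.014 = $80.66
State unemployment insurance (employee share): $5,761.37 × 0.002 = $11.52
Roth 401(k) contribution: $5,761.37 × 0.05 = $288.07
Union dues: $5,761.37 × 0.0557 = $320.91
Life insurance premium: $59.78
(Employer's $242.31 toward life insurance premium is not withheld from the employee.)
Total deductions = $460.91 + $265.02 + $80.66 + $11.52 + $288.07 + $320.91 + $59.78 = $1,486.87
Net pay = $5,761.37 − $1,486.87 = $4,274.50

$4,274.50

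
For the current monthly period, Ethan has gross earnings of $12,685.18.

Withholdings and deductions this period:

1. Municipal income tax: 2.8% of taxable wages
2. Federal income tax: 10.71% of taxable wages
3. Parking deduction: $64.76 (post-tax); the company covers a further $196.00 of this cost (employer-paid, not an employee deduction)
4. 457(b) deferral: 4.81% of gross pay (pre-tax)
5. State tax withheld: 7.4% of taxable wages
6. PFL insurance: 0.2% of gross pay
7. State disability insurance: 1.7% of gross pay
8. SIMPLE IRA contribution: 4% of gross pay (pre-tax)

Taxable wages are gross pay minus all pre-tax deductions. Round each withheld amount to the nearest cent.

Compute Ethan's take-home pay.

SIMPLE IRA contribution: $12,685.18 × 0.04 = $507.41
457(b) deferral: $12,685.18 × 0.0481 = $610.16
Pre-tax total = $507.41 + $610.16 = $1,117.57
Taxable wages = $12,685.18 − $1,117.57 = $11,567.61
Municipal income tax: $11,567.61 × 0.028 = $323.89
State tax withheld: $11,567.61 × 0.074 = $856.00
Federal income tax: $11,567.61 × 0.1071 = $1,238.89
State disability insurance: $12,685.18 × 0.017 = $215.65
PFL insurance: $12,685.18 × 0.002 = $25.37
Parking deduction: $64.76
(Employer's $196.00 toward parking deduction is not withheld from the employee.)
Total deductions = $507.41 + $610.16 + $323.89 + $856.00 + $1,238.89 + $215.65 + $25.37 + $64.76 = $3,842.13
Net pay = $12,685.18 − $3,842.13 = $8,843.05

$8,843.05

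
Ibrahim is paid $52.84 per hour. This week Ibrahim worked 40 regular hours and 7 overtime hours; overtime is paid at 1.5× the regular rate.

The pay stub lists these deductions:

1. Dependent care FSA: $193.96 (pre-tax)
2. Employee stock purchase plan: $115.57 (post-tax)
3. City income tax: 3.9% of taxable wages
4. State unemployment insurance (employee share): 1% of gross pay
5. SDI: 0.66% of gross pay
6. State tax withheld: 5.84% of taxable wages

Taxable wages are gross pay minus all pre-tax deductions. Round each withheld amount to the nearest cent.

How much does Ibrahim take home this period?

$2,073.59

Regular pay: 40 × $52.84 = $2,113.60
Overtime pay: 7 × $52.84 × 1.5 = $554.82
Gross pay = $2,113.60 + $554.82 = $2,668.42
Dependent care FSA: $193.96
Taxable wages = $2,668.42 − $193.96 = $2,474.46
State tax withheld: $2,474.46 × 0.0584 = $144.51
City income tax: $2,474.46 × 0.039 = $96.50
SDI: $2,668.42 × 0.0066 = $17.61
State unemployment insurance (employee share): $2,668.42 × 0.01 = $26.68
Employee stock purchase plan: $115.57
Total deductions = $193.96 + $144.51 + $96.50 + $17.61 + $26.68 + $115.57 = $594.83
Net pay = $2,668.42 − $594.83 = $2,073.59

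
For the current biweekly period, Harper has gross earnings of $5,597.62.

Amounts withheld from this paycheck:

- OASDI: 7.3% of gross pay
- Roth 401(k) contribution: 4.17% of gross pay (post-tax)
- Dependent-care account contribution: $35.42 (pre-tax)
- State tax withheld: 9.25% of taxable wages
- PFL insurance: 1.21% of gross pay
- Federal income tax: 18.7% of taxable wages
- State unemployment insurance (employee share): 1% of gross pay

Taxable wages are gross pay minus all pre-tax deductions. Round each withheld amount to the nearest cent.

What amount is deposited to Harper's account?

Dependent-care account contribution: $35.42
Taxable wages = $5,597.62 − $35.42 = $5,562.20
Federal income tax: $5,562.20 × 0.187 = $1,040.13
State tax withheld: $5,562.20 × 0.0925 = $514.50
PFL insurance: $5,597.62 × 0.0121 = $67.73
OASDI: $5,597.62 × 0.073 = $408.63
State unemployment insurance (employee share): $5,597.62 × 0.01 = $55.98
Roth 401(k) contribution: $5,597.62 × 0.0417 = $233.42
Total deductions = $35.42 + $1,040.13 + $514.50 + $67.73 + $408.63 + $55.98 + $233.42 = $2,355.81
Net pay = $5,597.62 − $2,355.81 = $3,241.81

$3,241.81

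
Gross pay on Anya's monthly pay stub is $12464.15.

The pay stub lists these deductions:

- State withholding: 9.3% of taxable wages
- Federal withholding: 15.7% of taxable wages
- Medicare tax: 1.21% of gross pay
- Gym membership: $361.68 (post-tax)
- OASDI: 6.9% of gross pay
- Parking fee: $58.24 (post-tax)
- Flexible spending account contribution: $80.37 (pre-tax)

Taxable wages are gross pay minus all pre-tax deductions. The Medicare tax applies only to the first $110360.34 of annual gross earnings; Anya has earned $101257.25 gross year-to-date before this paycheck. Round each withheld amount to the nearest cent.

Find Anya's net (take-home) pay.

Flexible spending account contribution: $80.37
Taxable wages = $12464.15 − $80.37 = $12383.78
State withholding: $12383.78 × 0.093 = $1151.69
Federal withholding: $12383.78 × 0.157 = $1944.25
OASDI: $12464.15 × 0.069 = $860.03
Medicare tax: only $110360.34 − $101257.25 = $9103.09 of this check is subject → $9103.09 × 0.0121 = $110.15
Gym membership: $361.68
Parking fee: $58.24
Total deductions = $80.37 + $1151.69 + $1944.25 + $860.03 + $110.15 + $361.68 + $58.24 = $4566.41
Net pay = $12464.15 − $4566.41 = $7897.74

$7897.74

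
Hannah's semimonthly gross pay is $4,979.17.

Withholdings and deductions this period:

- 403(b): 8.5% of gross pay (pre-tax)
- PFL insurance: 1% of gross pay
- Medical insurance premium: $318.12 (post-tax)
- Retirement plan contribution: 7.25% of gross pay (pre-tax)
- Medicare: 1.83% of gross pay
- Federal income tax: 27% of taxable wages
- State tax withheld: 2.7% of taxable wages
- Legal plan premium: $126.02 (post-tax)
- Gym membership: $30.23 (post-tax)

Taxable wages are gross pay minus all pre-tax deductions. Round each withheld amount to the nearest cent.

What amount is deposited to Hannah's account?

$2,333.77

Retirement plan contribution: $4,979.17 × 0.0725 = $360.99
403(b): $4,979.17 × 0.085 = $423.23
Pre-tax total = $360.99 + $423.23 = $784.22
Taxable wages = $4,979.17 − $784.22 = $4,194.95
Federal income tax: $4,194.95 × 0.27 = $1,132.64
State tax withheld: $4,194.95 × 0.027 = $113.26
Medicare: $4,979.17 × 0.0183 = $91.12
PFL insurance: $4,979.17 × 0.01 = $49.79
Medical insurance premium: $318.12
Legal plan premium: $126.02
Gym membership: $30.23
Total deductions = $360.99 + $423.23 + $1,132.64 + $113.26 + $91.12 + $49.79 + $318.12 + $126.02 + $30.23 = $2,645.40
Net pay = $4,979.17 − $2,645.40 = $2,333.77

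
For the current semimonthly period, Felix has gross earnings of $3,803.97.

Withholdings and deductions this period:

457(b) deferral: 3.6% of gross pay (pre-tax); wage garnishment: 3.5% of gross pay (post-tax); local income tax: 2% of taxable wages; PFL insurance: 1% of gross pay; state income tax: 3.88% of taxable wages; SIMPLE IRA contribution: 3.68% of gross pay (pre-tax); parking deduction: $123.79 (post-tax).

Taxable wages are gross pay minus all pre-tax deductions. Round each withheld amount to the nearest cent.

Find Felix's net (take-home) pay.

$3,024.68

SIMPLE IRA contribution: $3,803.97 × 0.0368 = $139.99
457(b) deferral: $3,803.97 × 0.036 = $136.94
Pre-tax total = $139.99 + $136.94 = $276.93
Taxable wages = $3,803.97 − $276.93 = $3,527.04
Local income tax: $3,527.04 × 0.02 = $70.54
State income tax: $3,527.04 × 0.0388 = $136.85
PFL insurance: $3,803.97 × 0.01 = $38.04
Wage garnishment: $3,803.97 × 0.035 = $133.14
Parking deduction: $123.79
Total deductions = $139.99 + $136.94 + $70.54 + $136.85 + $38.04 + $133.14 + $123.79 = $779.29
Net pay = $3,803.97 − $779.29 = $3,024.68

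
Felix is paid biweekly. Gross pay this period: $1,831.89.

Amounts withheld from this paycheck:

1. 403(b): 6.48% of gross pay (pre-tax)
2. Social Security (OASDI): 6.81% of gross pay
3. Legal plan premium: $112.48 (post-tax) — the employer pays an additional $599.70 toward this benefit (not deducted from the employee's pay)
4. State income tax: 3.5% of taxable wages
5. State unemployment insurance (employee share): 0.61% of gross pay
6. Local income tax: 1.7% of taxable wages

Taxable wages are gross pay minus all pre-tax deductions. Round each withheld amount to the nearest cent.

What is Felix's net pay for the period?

$1,375.70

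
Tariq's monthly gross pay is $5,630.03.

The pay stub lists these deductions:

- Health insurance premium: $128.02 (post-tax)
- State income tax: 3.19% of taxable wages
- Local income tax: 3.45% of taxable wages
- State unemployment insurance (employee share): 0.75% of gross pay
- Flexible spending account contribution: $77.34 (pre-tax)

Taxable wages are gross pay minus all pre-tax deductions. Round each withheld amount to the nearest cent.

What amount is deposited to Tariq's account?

$5,013.74

Flexible spending account contribution: $77.34
Taxable wages = $5,630.03 − $77.34 = $5,552.69
Local income tax: $5,552.69 × 0.0345 = $191.57
State income tax: $5,552.69 × 0.0319 = $177.13
State unemployment insurance (employee share): $5,630.03 × 0.0075 = $42.23
Health insurance premium: $128.02
Total deductions = $77.34 + $191.57 + $177.13 + $42.23 + $128.02 = $616.29
Net pay = $5,630.03 − $616.29 = $5,013.74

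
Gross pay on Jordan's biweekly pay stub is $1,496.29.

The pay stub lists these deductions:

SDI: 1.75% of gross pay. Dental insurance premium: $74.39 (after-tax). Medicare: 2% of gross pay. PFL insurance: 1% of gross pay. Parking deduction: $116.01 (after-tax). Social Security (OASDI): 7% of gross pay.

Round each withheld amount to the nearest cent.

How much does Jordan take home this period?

$1,130.07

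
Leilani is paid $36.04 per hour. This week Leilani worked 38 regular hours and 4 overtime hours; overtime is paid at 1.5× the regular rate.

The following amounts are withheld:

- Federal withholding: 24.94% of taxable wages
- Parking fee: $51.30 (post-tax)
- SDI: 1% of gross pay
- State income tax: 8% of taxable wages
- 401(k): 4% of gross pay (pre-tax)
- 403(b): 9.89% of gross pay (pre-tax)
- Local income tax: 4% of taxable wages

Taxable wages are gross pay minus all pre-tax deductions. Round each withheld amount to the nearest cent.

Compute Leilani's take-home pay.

$793.92

Regular pay: 38 × $36.04 = $1,369.52
Overtime pay: 4 × $36.04 × 1.5 = $216.24
Gross pay = $1,369.52 + $216.24 = $1,585.76
403(b): $1,585.76 × 0.0989 = $156.83
401(k): $1,585.76 × 0.04 = $63.43
Pre-tax total = $156.83 + $63.43 = $220.26
Taxable wages = $1,585.76 − $220.26 = $1,365.50
Federal withholding: $1,365.50 × 0.2494 = $340.56
Local income tax: $1,365.50 × 0.04 = $54.62
State income tax: $1,365.50 × 0.08 = $109.24
SDI: $1,585.76 × 0.01 = $15.86
Parking fee: $51.30
Total deductions = $156.83 + $63.43 + $340.56 + $54.62 + $109.24 + $15.86 + $51.30 = $791.84
Net pay = $1,585.76 − $791.84 = $793.92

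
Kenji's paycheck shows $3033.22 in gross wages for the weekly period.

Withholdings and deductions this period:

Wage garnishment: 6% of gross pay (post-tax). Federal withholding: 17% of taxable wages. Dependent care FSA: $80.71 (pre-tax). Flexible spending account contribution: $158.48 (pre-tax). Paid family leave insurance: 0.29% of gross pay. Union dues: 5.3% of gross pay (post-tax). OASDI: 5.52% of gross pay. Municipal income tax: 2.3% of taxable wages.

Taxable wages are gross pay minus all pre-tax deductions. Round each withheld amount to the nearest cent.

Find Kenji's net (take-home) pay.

Flexible spending account contribution: $158.48
Dependent care FSA: $80.71
Pre-tax total = $158.48 + $80.71 = $239.19
Taxable wages = $3033.22 − $239.19 = $2794.03
Federal withholding: $2794.03 × 0.17 = $474.99
Municipal income tax: $2794.03 × 0.023 = $64.26
OASDI: $3033.22 × 0.0552 = $167.43
Paid family leave insurance: $3033.22 × 0.0029 = $8.80
Union dues: $3033.22 × 0.053 = $160.76
Wage garnishment: $3033.22 × 0.06 = $181.99
Total deductions = $158.48 + $80.71 + $474.99 + $64.26 + $167.43 + $8.80 + $160.76 + $181.99 = $1297.42
Net pay = $3033.22 − $1297.42 = $1735.80

$1735.80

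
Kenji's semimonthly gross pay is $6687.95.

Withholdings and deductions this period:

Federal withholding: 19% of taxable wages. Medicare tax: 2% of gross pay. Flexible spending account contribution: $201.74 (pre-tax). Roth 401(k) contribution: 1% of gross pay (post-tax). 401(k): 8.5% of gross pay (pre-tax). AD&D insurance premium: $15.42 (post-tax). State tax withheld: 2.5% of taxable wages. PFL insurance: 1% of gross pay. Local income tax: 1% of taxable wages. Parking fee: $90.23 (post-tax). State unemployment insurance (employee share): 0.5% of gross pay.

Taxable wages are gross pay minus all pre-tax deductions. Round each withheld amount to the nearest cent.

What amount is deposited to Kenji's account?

Flexible spending account contribution: $201.74
401(k): $6687.95 × 0.085 = $568.48
Pre-tax total = $201.74 + $568.48 = $770.22
Taxable wages = $6687.95 − $770.22 = $5917.73
State tax withheld: $5917.73 × 0.025 = $147.94
Local income tax: $5917.73 × 0.01 = $59.18
Federal withholding: $5917.73 × 0.19 = $1124.37
PFL insurance: $6687.95 × 0.01 = $66.88
State unemployment insurance (employee share): $6687.95 × 0.005 = $33.44
Medicare tax: $6687.95 × 0.02 = $133.76
Roth 401(k) contribution: $6687.95 × 0.01 = $66.88
AD&D insurance premium: $15.42
Parking fee: $90.23
Total deductions = $201.74 + $568.48 + $147.94 + $59.18 + $1124.37 + $66.88 + $33.44 + $133.76 + $66.88 + $15.42 + $90.23 = $2508.32
Net pay = $6687.95 − $2508.32 = $4179.63

$4179.63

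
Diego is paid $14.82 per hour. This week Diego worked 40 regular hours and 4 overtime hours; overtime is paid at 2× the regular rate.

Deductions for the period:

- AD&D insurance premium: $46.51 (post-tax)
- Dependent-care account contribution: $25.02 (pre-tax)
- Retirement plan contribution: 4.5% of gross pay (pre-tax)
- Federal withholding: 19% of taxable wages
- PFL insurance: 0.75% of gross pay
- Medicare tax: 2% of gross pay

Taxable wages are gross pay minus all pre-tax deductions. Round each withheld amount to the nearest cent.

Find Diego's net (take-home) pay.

$463.93

Regular pay: 40 × $14.82 = $592.80
Overtime pay: 4 × $14.82 × 2 = $118.56
Gross pay = $592.80 + $118.56 = $711.36
Retirement plan contribution: $711.36 × 0.045 = $32.01
Dependent-care account contribution: $25.02
Pre-tax total = $32.01 + $25.02 = $57.03
Taxable wages = $711.36 − $57.03 = $654.33
Federal withholding: $654.33 × 0.19 = $124.32
PFL insurance: $711.36 × 0.0075 = $5.34
Medicare tax: $711.36 × 0.02 = $14.23
AD&D insurance premium: $46.51
Total deductions = $32.01 + $25.02 + $124.32 + $5.34 + $14.23 + $46.51 = $247.43
Net pay = $711.36 − $247.43 = $463.93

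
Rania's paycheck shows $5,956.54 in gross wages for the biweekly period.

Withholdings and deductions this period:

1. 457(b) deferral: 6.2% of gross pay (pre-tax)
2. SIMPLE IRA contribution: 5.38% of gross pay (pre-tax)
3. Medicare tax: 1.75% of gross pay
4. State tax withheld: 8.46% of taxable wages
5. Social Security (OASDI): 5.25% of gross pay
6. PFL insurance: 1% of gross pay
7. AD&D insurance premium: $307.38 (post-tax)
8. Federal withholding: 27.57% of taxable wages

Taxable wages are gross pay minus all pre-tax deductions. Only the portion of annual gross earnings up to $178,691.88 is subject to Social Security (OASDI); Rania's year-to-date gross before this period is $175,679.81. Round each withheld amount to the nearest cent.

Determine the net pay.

$2,739.83

457(b) deferral: $5,956.54 × 0.062 = $369.31
SIMPLE IRA contribution: $5,956.54 × 0.0538 = $320.46
Pre-tax total = $369.31 + $320.46 = $689.77
Taxable wages = $5,956.54 − $689.77 = $5,266.77
Federal withholding: $5,266.77 × 0.2757 = $1,452.05
State tax withheld: $5,266.77 × 0.0846 = $445.57
PFL insurance: $5,956.54 × 0.01 = $59.57
Medicare tax: $5,956.54 × 0.0175 = $104.24
Social Security (OASDI): only $178,691.88 − $175,679.81 = $3,012.07 of this check is subject → $3,012.07 × 0.0525 = $158.13
AD&D insurance premium: $307.38
Total deductions = $369.31 + $320.46 + $1,452.05 + $445.57 + $59.57 + $104.24 + $158.13 + $307.38 = $3,216.71
Net pay = $5,956.54 − $3,216.71 = $2,739.83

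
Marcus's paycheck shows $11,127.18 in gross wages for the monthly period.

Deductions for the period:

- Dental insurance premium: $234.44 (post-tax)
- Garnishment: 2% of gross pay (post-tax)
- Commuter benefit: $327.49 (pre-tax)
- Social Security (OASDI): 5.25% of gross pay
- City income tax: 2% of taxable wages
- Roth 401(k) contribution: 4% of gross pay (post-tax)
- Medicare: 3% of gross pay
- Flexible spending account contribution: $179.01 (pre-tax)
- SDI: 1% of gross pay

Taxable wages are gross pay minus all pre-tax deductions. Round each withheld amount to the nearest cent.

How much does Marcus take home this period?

Commuter benefit: $327.49
Flexible spending account contribution: $179.01
Pre-tax total = $327.49 + $179.01 = $506.50
Taxable wages = $11,127.18 − $506.50 = $10,620.68
City income tax: $10,620.68 × 0.02 = $212.41
Social Security (OASDI): $11,127.18 × 0.0525 = $584.18
Medicare: $11,127.18 × 0.03 = $333.82
SDI: $11,127.18 × 0.01 = $111.27
Dental insurance premium: $234.44
Garnishment: $11,127.18 × 0.02 = $222.54
Roth 401(k) contribution: $11,127.18 × 0.04 = $445.09
Total deductions = $327.49 + $179.01 + $212.41 + $584.18 + $333.82 + $111.27 + $234.44 + $222.54 + $445.09 = $2,650.25
Net pay = $11,127.18 − $2,650.25 = $8,476.93

$8,476.93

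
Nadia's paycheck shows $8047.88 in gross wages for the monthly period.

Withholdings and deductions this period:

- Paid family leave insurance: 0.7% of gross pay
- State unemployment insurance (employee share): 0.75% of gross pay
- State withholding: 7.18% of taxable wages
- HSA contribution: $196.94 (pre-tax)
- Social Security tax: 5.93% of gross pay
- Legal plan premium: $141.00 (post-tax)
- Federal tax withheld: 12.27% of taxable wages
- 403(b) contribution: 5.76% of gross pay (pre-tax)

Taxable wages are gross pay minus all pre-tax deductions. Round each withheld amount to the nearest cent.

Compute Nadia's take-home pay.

403(b) contribution: $8047.88 × 0.0576 = $463.56
HSA contribution: $196.94
Pre-tax total = $463.56 + $196.94 = $660.50
Taxable wages = $8047.88 − $660.50 = $7387.38
Federal tax withheld: $7387.38 × 0.1227 = $906.43
State withholding: $7387.38 × 0.0718 = $530.41
Paid family leave insurance: $8047.88 × 0.007 = $56.34
State unemployment insurance (employee share): $8047.88 × 0.0075 = $60.36
Social Security tax: $8047.88 × 0.0593 = $477.24
Legal plan premium: $141.00
Total deductions = $463.56 + $196.94 + $906.43 + $530.41 + $56.34 + $60.36 + $477.24 + $141.00 = $2832.28
Net pay = $8047.88 − $2832.28 = $5215.60

$5215.60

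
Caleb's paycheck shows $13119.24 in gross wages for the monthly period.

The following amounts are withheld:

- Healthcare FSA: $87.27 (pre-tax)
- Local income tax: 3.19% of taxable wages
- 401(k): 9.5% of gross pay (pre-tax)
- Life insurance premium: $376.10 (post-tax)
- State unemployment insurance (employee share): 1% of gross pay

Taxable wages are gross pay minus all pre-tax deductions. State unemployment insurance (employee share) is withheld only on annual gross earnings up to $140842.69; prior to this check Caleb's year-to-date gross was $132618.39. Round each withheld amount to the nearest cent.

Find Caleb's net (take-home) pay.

$10951.34

Healthcare FSA: $87.27
401(k): $13119.24 × 0.095 = $1246.33
Pre-tax total = $87.27 + $1246.33 = $1333.60
Taxable wages = $13119.24 − $1333.60 = $11785.64
Local income tax: $11785.64 × 0.0319 = $375.96
State unemployment insurance (employee share): only $140842.69 − $132618.39 = $8224.30 of this check is subject → $8224.30 × 0.01 = $82.24
Life insurance premium: $376.10
Total deductions = $87.27 + $1246.33 + $375.96 + $82.24 + $376.10 = $2167.90
Net pay = $13119.24 − $2167.90 = $10951.34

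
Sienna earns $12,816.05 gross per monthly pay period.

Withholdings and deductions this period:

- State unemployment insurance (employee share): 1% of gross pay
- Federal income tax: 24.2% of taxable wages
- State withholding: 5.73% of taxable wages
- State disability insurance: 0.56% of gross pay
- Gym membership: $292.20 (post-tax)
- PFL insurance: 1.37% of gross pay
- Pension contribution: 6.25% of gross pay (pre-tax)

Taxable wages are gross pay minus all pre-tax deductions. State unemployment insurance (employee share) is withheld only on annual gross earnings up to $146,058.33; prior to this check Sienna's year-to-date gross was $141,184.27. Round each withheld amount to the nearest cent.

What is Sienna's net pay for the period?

Pension contribution: $12,816.05 × 0.0625 = $801.00
Taxable wages = $12,816.05 − $801.00 = $12,015.05
State withholding: $12,015.05 × 0.0573 = $688.46
Federal income tax: $12,015.05 × 0.242 = $2,907.64
PFL insurance: $12,816.05 × 0.0137 = $175.58
State disability insurance: $12,816.05 × 0.0056 = $71.77
State unemployment insurance (employee share): only $146,058.33 − $141,184.27 = $4,874.06 of this check is subject → $4,874.06 × 0.01 = $48.74
Gym membership: $292.20
Total deductions = $801.00 + $688.46 + $2,907.64 + $175.58 + $71.77 + $48.74 + $292.20 = $4,985.39
Net pay = $12,816.05 − $4,985.39 = $7,830.66

$7,830.66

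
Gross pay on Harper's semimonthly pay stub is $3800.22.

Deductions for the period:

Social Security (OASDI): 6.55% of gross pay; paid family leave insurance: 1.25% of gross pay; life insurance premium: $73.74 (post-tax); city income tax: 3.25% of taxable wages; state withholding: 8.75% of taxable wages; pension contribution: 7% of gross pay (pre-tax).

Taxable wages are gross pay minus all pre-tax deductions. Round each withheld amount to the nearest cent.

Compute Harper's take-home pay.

$2739.95

Pension contribution: $3800.22 × 0.07 = $266.02
Taxable wages = $3800.22 − $266.02 = $3534.20
City income tax: $3534.20 × 0.0325 = $114.86
State withholding: $3534.20 × 0.0875 = $309.24
Paid family leave insurance: $3800.22 × 0.0125 = $47.50
Social Security (OASDI): $3800.22 × 0.0655 = $248.91
Life insurance premium: $73.74
Total deductions = $266.02 + $114.86 + $309.24 + $47.50 + $248.91 + $73.74 = $1060.27
Net pay = $3800.22 − $1060.27 = $2739.95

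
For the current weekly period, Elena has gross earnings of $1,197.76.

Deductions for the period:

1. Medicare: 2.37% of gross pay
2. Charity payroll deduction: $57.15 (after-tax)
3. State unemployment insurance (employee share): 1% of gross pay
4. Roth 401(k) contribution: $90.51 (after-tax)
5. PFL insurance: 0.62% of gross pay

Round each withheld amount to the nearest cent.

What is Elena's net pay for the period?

$1,002.30

PFL insurance: $1,197.76 × 0.0062 = $7.43
Medicare: $1,197.76 × 0.0237 = $28.39
State unemployment insurance (employee share): $1,197.76 × 0.01 = $11.98
Charity payroll deduction: $57.15
Roth 401(k) contribution: $90.51
Total deductions = $7.43 + $28.39 + $11.98 + $57.15 + $90.51 = $195.46
Net pay = $1,197.76 − $195.46 = $1,002.30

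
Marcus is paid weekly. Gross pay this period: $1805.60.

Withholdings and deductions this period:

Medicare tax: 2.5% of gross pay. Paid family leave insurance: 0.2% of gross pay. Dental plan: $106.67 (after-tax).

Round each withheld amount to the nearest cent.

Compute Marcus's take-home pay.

$1650.18

Medicare tax: $1805.60 × 0.025 = $45.14
Paid family leave insurance: $1805.60 × 0.002 = $3.61
Dental plan: $106.67
Total deductions = $45.14 + $3.61 + $106.67 = $155.42
Net pay = $1805.60 − $155.42 = $1650.18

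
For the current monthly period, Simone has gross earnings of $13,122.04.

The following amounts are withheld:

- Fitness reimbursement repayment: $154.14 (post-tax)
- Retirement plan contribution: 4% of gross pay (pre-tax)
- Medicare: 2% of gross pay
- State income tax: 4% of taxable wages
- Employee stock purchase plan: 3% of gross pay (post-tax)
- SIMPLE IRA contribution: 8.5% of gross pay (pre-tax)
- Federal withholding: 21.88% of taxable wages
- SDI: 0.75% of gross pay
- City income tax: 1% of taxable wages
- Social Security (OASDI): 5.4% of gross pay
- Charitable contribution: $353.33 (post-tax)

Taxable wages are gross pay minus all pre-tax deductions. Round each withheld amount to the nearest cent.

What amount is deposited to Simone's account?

SIMPLE IRA contribution: $13,122.04 × 0.085 = $1,115.37
Retirement plan contribution: $13,122.04 × 0.04 = $524.88
Pre-tax total = $1,115.37 + $524.88 = $1,640.25
Taxable wages = $13,122.04 − $1,640.25 = $11,481.79
City income tax: $11,481.79 × 0.01 = $114.82
Federal withholding: $11,481.79 × 0.2188 = $2,512.22
State income tax: $11,481.79 × 0.04 = $459.27
Medicare: $13,122.04 × 0.02 = $262.44
SDI: $13,122.04 × 0.0075 = $98.42
Social Security (OASDI): $13,122.04 × 0.054 = $708.59
Fitness reimbursement repayment: $154.14
Employee stock purchase plan: $13,122.04 × 0.03 = $393.66
Charitable contribution: $353.33
Total deductions = $1,115.37 + $524.88 + $114.82 + $2,512.22 + $459.27 + $262.44 + $98.42 + $708.59 + $154.14 + $393.66 + $353.33 = $6,697.14
Net pay = $13,122.04 − $6,697.14 = $6,424.90

$6,424.90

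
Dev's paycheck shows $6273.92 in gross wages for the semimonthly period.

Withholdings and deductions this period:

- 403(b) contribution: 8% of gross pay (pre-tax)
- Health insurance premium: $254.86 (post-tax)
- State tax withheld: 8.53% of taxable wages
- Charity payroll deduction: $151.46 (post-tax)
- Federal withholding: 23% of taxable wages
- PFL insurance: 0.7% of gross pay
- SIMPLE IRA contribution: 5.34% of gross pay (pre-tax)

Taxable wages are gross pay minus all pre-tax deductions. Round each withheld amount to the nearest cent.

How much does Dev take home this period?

$3272.46

SIMPLE IRA contribution: $6273.92 × 0.0534 = $335.03
403(b) contribution: $6273.92 × 0.08 = $501.91
Pre-tax total = $335.03 + $501.91 = $836.94
Taxable wages = $6273.92 − $836.94 = $5436.98
Federal withholding: $5436.98 × 0.23 = $1250.51
State tax withheld: $5436.98 × 0.0853 = $463.77
PFL insurance: $6273.92 × 0.007 = $43.92
Charity payroll deduction: $151.46
Health insurance premium: $254.86
Total deductions = $335.03 + $501.91 + $1250.51 + $463.77 + $43.92 + $151.46 + $254.86 = $3001.46
Net pay = $6273.92 − $3001.46 = $3272.46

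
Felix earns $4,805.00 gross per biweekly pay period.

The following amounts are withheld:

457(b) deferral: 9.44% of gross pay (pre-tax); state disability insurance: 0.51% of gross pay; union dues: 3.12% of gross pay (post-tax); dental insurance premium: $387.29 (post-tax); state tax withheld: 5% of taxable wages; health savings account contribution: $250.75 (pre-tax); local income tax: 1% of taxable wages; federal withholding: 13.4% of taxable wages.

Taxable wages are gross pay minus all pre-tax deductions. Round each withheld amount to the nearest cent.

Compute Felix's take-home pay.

$2,743.41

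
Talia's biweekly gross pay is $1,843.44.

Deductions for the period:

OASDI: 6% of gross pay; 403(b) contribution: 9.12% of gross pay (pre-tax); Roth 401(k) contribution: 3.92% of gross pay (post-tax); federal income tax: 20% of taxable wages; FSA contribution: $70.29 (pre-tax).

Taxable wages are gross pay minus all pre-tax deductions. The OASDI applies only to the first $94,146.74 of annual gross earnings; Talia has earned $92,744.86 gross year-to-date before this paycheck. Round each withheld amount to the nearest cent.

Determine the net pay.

FSA contribution: $70.29
403(b) contribution: $1,843.44 × 0.0912 = $168.12
Pre-tax total = $70.29 + $168.12 = $238.41
Taxable wages = $1,843.44 − $238.41 = $1,605.03
Federal income tax: $1,605.03 × 0.2 = $321.01
OASDI: only $94,146.74 − $92,744.86 = $1,401.88 of this check is subject → $1,401.88 × 0.06 = $84.11
Roth 401(k) contribution: $1,843.44 × 0.0392 = $72.26
Total deductions = $70.29 + $168.12 + $321.01 + $84.11 + $72.26 = $715.79
Net pay = $1,843.44 − $715.79 = $1,127.65

$1,127.65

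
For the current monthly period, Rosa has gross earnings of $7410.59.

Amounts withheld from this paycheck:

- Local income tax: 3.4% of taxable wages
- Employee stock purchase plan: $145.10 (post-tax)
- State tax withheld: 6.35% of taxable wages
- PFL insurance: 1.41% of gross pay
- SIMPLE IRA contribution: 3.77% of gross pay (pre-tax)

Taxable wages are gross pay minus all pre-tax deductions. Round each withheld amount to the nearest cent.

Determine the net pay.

$6186.33

SIMPLE IRA contribution: $7410.59 × 0.0377 = $279.38
Taxable wages = $7410.59 − $279.38 = $7131.21
Local income tax: $7131.21 × 0.034 = $242.46
State tax withheld: $7131.21 × 0.0635 = $452.83
PFL insurance: $7410.59 × 0.0141 = $104.49
Employee stock purchase plan: $145.10
Total deductions = $279.38 + $242.46 + $452.83 + $104.49 + $145.10 = $1224.26
Net pay = $7410.59 − $1224.26 = $6186.33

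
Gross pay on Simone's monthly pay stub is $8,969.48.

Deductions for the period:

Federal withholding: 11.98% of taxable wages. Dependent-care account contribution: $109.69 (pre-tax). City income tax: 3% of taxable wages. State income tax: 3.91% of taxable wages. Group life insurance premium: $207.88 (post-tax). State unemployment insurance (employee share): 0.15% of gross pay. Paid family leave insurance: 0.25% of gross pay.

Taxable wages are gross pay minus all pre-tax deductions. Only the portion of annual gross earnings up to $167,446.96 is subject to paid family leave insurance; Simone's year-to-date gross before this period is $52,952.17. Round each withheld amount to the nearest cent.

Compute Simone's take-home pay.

Dependent-care account contribution: $109.69
Taxable wages = $8,969.48 − $109.69 = $8,859.79
City income tax: $8,859.79 × 0.03 = $265.79
State income tax: $8,859.79 × 0.0391 = $346.42
Federal withholding: $8,859.79 × 0.1198 = $1,061.40
State unemployment insurance (employee share): $8,969.48 × 0.0015 = $13.45
Paid family leave insurance: cap not yet reached, full $8,969.48 is subject → $8,969.48 × 0.0025 = $22.42
Group life insurance premium: $207.88
Total deductions = $109.69 + $265.79 + $346.42 + $1,061.40 + $13.45 + $22.42 + $207.88 = $2,027.05
Net pay = $8,969.48 − $2,027.05 = $6,942.43

$6,942.43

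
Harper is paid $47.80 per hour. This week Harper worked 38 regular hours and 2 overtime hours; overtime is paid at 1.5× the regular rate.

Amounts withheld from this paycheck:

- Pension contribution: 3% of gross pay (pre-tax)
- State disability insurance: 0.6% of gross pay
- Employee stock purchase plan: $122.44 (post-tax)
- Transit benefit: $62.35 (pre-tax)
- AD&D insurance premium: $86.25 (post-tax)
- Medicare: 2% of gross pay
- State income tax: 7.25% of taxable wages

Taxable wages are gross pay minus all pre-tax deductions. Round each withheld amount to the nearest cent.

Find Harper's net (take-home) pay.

$1,445.71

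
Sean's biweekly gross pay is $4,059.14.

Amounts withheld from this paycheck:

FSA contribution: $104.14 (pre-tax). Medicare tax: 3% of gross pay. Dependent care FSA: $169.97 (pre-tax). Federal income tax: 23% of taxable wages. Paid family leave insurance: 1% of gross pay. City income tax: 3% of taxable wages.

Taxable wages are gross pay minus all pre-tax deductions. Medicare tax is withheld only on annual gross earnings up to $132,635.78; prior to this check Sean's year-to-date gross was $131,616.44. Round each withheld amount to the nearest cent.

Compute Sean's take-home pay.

$2,729.75

FSA contribution: $104.14
Dependent care FSA: $169.97
Pre-tax total = $104.14 + $169.97 = $274.11
Taxable wages = $4,059.14 − $274.11 = $3,785.03
Federal income tax: $3,785.03 × 0.23 = $870.56
City income tax: $3,785.03 × 0.03 = $113.55
Medicare tax: only $132,635.78 − $131,616.44 = $1,019.34 of this check is subject → $1,019.34 × 0.03 = $30.58
Paid family leave insurance: $4,059.14 × 0.01 = $40.59
Total deductions = $104.14 + $169.97 + $870.56 + $113.55 + $30.58 + $40.59 = $1,329.39
Net pay = $4,059.14 − $1,329.39 = $2,729.75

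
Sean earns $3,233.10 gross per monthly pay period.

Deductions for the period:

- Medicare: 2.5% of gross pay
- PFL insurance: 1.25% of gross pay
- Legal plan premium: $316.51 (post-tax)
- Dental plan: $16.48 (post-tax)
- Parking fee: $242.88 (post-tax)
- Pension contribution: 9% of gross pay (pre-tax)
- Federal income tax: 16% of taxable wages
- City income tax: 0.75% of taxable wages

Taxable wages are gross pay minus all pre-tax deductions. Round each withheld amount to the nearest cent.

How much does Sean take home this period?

Pension contribution: $3,233.10 × 0.09 = $290.98
Taxable wages = $3,233.10 − $290.98 = $2,942.12
City income tax: $2,942.12 × 0.0075 = $22.07
Federal income tax: $2,942.12 × 0.16 = $470.74
PFL insurance: $3,233.10 × 0.0125 = $40.41
Medicare: $3,233.10 × 0.025 = $80.83
Parking fee: $242.88
Dental plan: $16.48
Legal plan premium: $316.51
Total deductions = $290.98 + $22.07 + $470.74 + $40.41 + $80.83 + $242.88 + $16.48 + $316.51 = $1,480.90
Net pay = $3,233.10 − $1,480.90 = $1,752.20

$1,752.20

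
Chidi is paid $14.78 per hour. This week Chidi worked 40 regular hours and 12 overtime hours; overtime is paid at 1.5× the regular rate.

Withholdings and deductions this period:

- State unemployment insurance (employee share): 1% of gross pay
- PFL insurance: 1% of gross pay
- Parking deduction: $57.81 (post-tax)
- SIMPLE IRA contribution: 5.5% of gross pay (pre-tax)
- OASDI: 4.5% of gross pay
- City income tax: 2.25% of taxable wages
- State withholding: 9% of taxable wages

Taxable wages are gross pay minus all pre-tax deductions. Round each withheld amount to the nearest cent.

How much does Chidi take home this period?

$605.42

Regular pay: 40 × $14.78 = $591.20
Overtime pay: 12 × $14.78 × 1.5 = $266.04
Gross pay = $591.20 + $266.04 = $857.24
SIMPLE IRA contribution: $857.24 × 0.055 = $47.15
Taxable wages = $857.24 − $47.15 = $810.09
State withholding: $810.09 × 0.09 = $72.91
City income tax: $810.09 × 0.0225 = $18.23
OASDI: $857.24 × 0.045 = $38.58
PFL insurance: $857.24 × 0.01 = $8.57
State unemployment insurance (employee share): $857.24 × 0.01 = $8.57
Parking deduction: $57.81
Total deductions = $47.15 + $72.91 + $18.23 + $38.58 + $8.57 + $8.57 + $57.81 = $251.82
Net pay = $857.24 − $251.82 = $605.42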